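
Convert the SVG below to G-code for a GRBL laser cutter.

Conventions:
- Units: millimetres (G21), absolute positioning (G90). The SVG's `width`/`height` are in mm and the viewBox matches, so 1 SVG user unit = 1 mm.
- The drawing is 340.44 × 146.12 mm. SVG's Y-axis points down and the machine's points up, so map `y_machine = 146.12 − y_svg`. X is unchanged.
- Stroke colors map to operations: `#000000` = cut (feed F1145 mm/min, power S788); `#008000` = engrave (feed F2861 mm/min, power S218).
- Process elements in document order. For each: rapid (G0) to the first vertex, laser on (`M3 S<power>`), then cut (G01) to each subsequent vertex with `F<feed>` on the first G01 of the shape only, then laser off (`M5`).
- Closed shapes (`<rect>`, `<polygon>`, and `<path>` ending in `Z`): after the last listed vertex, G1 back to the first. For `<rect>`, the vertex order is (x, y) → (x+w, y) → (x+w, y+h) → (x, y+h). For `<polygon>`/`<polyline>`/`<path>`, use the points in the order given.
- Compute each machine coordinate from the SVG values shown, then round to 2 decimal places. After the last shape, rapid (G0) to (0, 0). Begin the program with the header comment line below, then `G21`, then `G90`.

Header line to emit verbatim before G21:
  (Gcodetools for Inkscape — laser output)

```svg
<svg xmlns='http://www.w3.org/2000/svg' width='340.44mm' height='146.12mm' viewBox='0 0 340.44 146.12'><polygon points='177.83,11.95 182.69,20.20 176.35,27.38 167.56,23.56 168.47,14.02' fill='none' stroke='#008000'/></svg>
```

(Gcodetools for Inkscape — laser output)
G21
G90
G0 X177.83 Y134.17
M3 S218
G01 X182.69 Y125.92 F2861
G01 X176.35 Y118.74
G01 X167.56 Y122.56
G01 X168.47 Y132.10
G01 X177.83 Y134.17
M5
G0 X0.00 Y0.00

Since the viewBox matches the mm dimensions, user units are millimetres directly. The only transform is the Y-flip y_m = 146.12 − y_svg.

Shape 1 is a regular polygon drawn with `<polygon>`. Its stroke #008000 means engrave at S218, F2861. After flipping Y the toolpath is (177.83,134.17) → (182.69,125.92) → (176.35,118.74) → (167.56,122.56) → (168.47,132.10) → (177.83,134.17), returning to the start.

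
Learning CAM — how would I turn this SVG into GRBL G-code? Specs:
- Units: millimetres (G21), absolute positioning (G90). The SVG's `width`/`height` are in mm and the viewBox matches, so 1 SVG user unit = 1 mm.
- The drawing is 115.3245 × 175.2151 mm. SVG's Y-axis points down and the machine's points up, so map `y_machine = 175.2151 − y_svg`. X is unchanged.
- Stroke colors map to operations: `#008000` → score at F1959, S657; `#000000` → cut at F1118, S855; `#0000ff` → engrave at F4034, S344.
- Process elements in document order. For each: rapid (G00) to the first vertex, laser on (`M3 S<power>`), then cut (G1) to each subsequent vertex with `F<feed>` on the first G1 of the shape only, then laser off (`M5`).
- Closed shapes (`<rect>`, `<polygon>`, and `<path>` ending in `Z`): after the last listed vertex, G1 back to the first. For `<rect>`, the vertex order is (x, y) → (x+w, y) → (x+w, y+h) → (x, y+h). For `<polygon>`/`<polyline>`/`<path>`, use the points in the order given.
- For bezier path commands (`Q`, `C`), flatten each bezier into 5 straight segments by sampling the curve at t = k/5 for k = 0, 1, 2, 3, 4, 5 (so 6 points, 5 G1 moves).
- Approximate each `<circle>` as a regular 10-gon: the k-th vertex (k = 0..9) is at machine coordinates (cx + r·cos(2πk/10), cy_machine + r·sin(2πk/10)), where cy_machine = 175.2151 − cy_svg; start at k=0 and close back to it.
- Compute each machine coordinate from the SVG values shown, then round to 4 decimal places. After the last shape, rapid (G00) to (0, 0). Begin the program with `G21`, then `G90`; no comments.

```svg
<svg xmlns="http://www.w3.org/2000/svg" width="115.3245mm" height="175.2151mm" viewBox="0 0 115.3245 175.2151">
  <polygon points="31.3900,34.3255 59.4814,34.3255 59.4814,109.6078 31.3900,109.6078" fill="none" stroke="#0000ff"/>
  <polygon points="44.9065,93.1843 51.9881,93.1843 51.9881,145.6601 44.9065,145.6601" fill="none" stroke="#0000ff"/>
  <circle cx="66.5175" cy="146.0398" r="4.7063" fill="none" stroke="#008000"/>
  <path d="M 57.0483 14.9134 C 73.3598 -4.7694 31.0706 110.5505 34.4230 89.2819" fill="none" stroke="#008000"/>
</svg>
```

1 u = 1 mm; y_m = 175.2151 − y.

[1] `<polygon>` rectangle, #0000ff→engrave S344 F4034: (31.3900,140.8896) → (59.4814,140.8896) → (59.4814,65.6073) → (31.3900,65.6073) → (31.3900,140.8896) (closed)

[2] `<polygon>` rectangle, #0000ff→engrave S344 F4034: (44.9065,82.0308) → (51.9881,82.0308) → (51.9881,29.5550) → (44.9065,29.5550) → (44.9065,82.0308) (closed)

[3] `<circle>` circle, #008000→score S657 F1959: (71.2238,29.1753) → (70.3250,31.9416) → (67.9718,33.6513) → (65.0632,33.6513) → (62.7100,31.9416) → (61.8112,29.1753) → (62.7100,26.4090) → (65.0632,24.6993) → (67.9718,24.6993) → (70.3250,26.4090) → (71.2238,29.1753) (closed)

[4] `<path>` cubic bezier, #008000→score S657 F1959: (57.0483,160.3017) → (60.6371,158.0838) → (55.1653,136.5016) → (45.6366,108.5915) → (37.0546,87.3899) → (34.4230,85.9332)

G21
G90
G00 X31.3900 Y140.8896
M3 S344
G1 X59.4814 Y140.8896 F4034
G1 X59.4814 Y65.6073
G1 X31.3900 Y65.6073
G1 X31.3900 Y140.8896
M5
G00 X44.9065 Y82.0308
M3 S344
G1 X51.9881 Y82.0308 F4034
G1 X51.9881 Y29.5550
G1 X44.9065 Y29.5550
G1 X44.9065 Y82.0308
M5
G00 X71.2238 Y29.1753
M3 S657
G1 X70.3250 Y31.9416 F1959
G1 X67.9718 Y33.6513
G1 X65.0632 Y33.6513
G1 X62.7100 Y31.9416
G1 X61.8112 Y29.1753
G1 X62.7100 Y26.4090
G1 X65.0632 Y24.6993
G1 X67.9718 Y24.6993
G1 X70.3250 Y26.4090
G1 X71.2238 Y29.1753
M5
G00 X57.0483 Y160.3017
M3 S657
G1 X60.6371 Y158.0838 F1959
G1 X55.1653 Y136.5016
G1 X45.6366 Y108.5915
G1 X37.0546 Y87.3899
G1 X34.4230 Y85.9332
M5
G00 X0.0000 Y0.0000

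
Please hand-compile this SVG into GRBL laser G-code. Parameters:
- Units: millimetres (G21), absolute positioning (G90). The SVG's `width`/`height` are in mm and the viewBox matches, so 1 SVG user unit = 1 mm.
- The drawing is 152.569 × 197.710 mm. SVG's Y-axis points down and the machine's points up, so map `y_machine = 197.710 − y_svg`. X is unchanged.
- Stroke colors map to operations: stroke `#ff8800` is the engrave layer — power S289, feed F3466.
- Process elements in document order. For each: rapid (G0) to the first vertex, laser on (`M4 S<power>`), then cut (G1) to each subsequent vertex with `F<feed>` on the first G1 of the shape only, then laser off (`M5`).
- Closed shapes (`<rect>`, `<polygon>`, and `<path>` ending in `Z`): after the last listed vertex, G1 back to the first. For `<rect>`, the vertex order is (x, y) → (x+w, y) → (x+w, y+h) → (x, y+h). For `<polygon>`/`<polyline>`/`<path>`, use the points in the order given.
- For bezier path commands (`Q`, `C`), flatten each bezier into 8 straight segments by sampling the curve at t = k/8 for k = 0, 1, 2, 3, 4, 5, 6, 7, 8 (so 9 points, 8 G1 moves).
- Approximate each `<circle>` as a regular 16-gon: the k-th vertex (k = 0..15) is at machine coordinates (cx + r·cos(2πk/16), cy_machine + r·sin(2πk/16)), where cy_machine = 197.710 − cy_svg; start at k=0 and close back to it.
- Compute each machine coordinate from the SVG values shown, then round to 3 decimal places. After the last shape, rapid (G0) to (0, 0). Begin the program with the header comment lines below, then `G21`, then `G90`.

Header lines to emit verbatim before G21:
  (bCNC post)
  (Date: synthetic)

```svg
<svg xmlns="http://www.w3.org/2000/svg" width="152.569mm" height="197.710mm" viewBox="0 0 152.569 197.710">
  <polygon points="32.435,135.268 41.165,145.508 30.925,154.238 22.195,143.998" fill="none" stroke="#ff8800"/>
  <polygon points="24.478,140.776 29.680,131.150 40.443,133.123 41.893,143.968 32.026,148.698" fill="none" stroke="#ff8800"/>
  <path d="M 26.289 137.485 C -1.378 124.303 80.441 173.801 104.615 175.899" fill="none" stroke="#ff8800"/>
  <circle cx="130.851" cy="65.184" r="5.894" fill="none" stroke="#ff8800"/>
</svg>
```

viewBox `0 0 152.569 197.710` with mm width/height → 1 unit = 1 mm. Flip: y_m = 197.710 − y_svg.

**Shape 1** — `<polygon>` regular polygon, stroke `#ff8800` → engrave (S289, F3466). Machine vertices: (32.435,62.442) → (41.165,52.202) → (30.925,43.472) → (22.195,53.712) → (32.435,62.442). Closed: final G1 returns to the first vertex.

**Shape 2** — `<polygon>` regular polygon, stroke `#ff8800` → engrave (S289, F3466). Machine vertices: (24.478,56.934) → (29.680,66.560) → (40.443,64.587) → (41.893,53.742) → (32.026,49.012) → (24.478,56.934). Closed: final G1 returns to the first vertex.

**Shape 3** — `<path>` cubic bezier, stroke `#ff8800` → engrave (S289, F3466). Control points (SVG): P0=(26.289,137.485), P1=(-1.378,124.303), P2=(80.441,173.801), P3=(104.615,175.899); sampled at t=k/8. Machine vertices: (26.289,60.225) → (20.720,62.445) → (23.456,60.079) → (32.539,54.417) → (46.012,46.748) → (61.914,38.363) → (78.287,30.552) → (93.174,24.605) → (104.615,21.811). Open path.

**Shape 4** — `<circle>` circle, stroke `#ff8800` → engrave (S289, F3466). Machine vertices: (136.745,132.526) → (136.296,134.782) → (135.019,136.694) → (133.107,137.971) → (130.851,138.420) → (128.595,137.971) → (126.683,136.694) → (125.406,134.782) → (124.957,132.526) → (125.406,130.270) → (126.683,128.358) → (128.595,127.081) → (130.851,126.632) → (133.107,127.081) → (135.019,128.358) → (136.296,130.270) → (136.745,132.526). Closed: final G1 returns to the first vertex.

(bCNC post)
(Date: synthetic)
G21
G90
G0 X32.435 Y62.442
M4 S289
G1 X41.165 Y52.202 F3466
G1 X30.925 Y43.472
G1 X22.195 Y53.712
G1 X32.435 Y62.442
M5
G0 X24.478 Y56.934
M4 S289
G1 X29.680 Y66.560 F3466
G1 X40.443 Y64.587
G1 X41.893 Y53.742
G1 X32.026 Y49.012
G1 X24.478 Y56.934
M5
G0 X26.289 Y60.225
M4 S289
G1 X20.720 Y62.445 F3466
G1 X23.456 Y60.079
G1 X32.539 Y54.417
G1 X46.012 Y46.748
G1 X61.914 Y38.363
G1 X78.287 Y30.552
G1 X93.174 Y24.605
G1 X104.615 Y21.811
M5
G0 X136.745 Y132.526
M4 S289
G1 X136.296 Y134.782 F3466
G1 X135.019 Y136.694
G1 X133.107 Y137.971
G1 X130.851 Y138.420
G1 X128.595 Y137.971
G1 X126.683 Y136.694
G1 X125.406 Y134.782
G1 X124.957 Y132.526
G1 X125.406 Y130.270
G1 X126.683 Y128.358
G1 X128.595 Y127.081
G1 X130.851 Y126.632
G1 X133.107 Y127.081
G1 X135.019 Y128.358
G1 X136.296 Y130.270
G1 X136.745 Y132.526
M5
G0 X0.000 Y0.000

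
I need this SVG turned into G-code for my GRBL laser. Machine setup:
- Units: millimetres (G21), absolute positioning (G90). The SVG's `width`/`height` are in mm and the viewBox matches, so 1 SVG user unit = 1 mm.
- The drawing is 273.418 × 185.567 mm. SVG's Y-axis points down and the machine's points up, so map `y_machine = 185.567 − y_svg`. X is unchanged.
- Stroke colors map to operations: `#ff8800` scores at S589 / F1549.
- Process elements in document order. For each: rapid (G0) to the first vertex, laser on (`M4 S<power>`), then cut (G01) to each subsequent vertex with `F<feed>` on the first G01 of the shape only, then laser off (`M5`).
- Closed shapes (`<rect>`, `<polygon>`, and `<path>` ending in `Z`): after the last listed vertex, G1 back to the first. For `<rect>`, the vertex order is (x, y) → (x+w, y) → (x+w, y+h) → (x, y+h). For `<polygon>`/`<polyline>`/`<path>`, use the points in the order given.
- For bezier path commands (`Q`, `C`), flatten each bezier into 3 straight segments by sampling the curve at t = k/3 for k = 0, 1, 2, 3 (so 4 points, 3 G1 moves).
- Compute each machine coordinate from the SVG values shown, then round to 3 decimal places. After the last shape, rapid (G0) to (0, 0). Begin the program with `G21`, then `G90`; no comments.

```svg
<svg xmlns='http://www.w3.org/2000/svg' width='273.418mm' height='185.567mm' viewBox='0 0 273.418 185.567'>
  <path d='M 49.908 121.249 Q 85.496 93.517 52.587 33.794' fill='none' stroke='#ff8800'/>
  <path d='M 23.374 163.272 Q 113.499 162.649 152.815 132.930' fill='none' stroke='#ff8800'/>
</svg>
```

Since the viewBox matches the mm dimensions, user units are millimetres directly. The only transform is the Y-flip y_m = 185.567 − y_svg.

Shape 1 is a quadratic bezier drawn with `<path>`. Its stroke #ff8800 means score at S589, F1549. After flipping Y the toolpath is (49.908,64.318) → (66.023,86.361) → (66.916,115.512) → (52.587,151.773).

Shape 2 is a quadratic bezier drawn with `<path>`. Its stroke #ff8800 means score at S589, F1549. After flipping Y the toolpath is (23.374,22.295) → (77.812,25.943) → (120.959,36.057) → (152.815,52.637).

G21
G90
G0 X49.908 Y64.318
M4 S589
G01 X66.023 Y86.361 F1549
G01 X66.916 Y115.512
G01 X52.587 Y151.773
M5
G0 X23.374 Y22.295
M4 S589
G01 X77.812 Y25.943 F1549
G01 X120.959 Y36.057
G01 X152.815 Y52.637
M5
G0 X0.000 Y0.000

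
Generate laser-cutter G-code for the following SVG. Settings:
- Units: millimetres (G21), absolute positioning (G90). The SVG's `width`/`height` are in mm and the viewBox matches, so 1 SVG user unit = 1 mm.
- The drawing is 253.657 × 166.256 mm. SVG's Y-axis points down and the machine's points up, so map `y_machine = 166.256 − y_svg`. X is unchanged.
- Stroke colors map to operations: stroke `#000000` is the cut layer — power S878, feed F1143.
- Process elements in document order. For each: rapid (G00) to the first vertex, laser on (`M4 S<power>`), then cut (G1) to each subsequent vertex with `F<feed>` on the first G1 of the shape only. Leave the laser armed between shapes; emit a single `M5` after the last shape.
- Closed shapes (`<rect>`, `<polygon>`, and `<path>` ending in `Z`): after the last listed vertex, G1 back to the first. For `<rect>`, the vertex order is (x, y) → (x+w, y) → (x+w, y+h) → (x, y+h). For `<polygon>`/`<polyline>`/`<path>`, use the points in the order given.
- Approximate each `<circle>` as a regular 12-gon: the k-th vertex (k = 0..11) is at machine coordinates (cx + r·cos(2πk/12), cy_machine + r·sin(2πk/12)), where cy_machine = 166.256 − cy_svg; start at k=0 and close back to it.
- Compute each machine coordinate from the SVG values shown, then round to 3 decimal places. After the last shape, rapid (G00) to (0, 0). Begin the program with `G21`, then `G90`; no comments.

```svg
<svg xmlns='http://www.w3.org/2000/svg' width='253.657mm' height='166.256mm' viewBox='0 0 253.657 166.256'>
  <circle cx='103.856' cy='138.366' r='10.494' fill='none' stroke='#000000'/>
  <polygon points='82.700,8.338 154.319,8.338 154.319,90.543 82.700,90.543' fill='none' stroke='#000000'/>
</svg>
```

G21
G90
G00 X114.350 Y27.890
M4 S878
G1 X112.944 Y33.137 F1143
G1 X109.103 Y36.978
G1 X103.856 Y38.384
G1 X98.609 Y36.978
G1 X94.768 Y33.137
G1 X93.362 Y27.890
G1 X94.768 Y22.643
G1 X98.609 Y18.802
G1 X103.856 Y17.396
G1 X109.103 Y18.802
G1 X112.944 Y22.643
G1 X114.350 Y27.890
G00 X82.700 Y157.918
M4 S878
G1 X154.319 Y157.918 F1143
G1 X154.319 Y75.713
G1 X82.700 Y75.713
G1 X82.700 Y157.918
M5
G00 X0.000 Y0.000

Since the viewBox matches the mm dimensions, user units are millimetres directly. The only transform is the Y-flip y_m = 166.256 − y_svg.

Shape 1 is a circle drawn with `<circle>`. Its stroke #000000 means cut at S878, F1143. After flipping Y the toolpath is (114.350,27.890) → (112.944,33.137) → (109.103,36.978) → (103.856,38.384) → (98.609,36.978) → (94.768,33.137) → (93.362,27.890) → (94.768,22.643) → (98.609,18.802) → (103.856,17.396) → (109.103,18.802) → (112.944,22.643) → (114.350,27.890), returning to the start.

Shape 2 is a rectangle drawn with `<polygon>`. Its stroke #000000 means cut at S878, F1143. After flipping Y the toolpath is (82.700,157.918) → (154.319,157.918) → (154.319,75.713) → (82.700,75.713) → (82.700,157.918), returning to the start.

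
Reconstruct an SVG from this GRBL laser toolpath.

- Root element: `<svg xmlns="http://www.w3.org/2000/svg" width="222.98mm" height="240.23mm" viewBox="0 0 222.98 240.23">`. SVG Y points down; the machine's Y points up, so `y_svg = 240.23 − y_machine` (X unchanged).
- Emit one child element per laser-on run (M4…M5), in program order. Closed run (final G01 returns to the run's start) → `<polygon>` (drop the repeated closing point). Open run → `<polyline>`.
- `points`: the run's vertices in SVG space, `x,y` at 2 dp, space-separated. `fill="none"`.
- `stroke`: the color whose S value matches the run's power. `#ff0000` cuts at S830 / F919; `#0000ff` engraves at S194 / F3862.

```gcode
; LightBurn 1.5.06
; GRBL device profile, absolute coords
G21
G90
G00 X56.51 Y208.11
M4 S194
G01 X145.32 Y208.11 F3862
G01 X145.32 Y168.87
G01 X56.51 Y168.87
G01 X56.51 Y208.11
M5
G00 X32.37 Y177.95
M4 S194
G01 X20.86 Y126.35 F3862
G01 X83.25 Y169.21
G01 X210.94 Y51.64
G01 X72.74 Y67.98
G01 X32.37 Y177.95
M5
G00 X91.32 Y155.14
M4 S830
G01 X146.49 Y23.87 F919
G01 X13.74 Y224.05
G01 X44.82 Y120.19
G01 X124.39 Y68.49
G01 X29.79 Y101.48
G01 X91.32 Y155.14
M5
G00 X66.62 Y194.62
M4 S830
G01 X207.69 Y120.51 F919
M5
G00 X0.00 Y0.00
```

<svg xmlns="http://www.w3.org/2000/svg" width="222.98mm" height="240.23mm" viewBox="0 0 222.98 240.23">
  <polygon points="56.51,32.12 145.32,32.12 145.32,71.36 56.51,71.36" fill="none" stroke="#0000ff"/>
  <polygon points="32.37,62.28 20.86,113.88 83.25,71.02 210.94,188.59 72.74,172.25" fill="none" stroke="#0000ff"/>
  <polygon points="91.32,85.09 146.49,216.36 13.74,16.18 44.82,120.04 124.39,171.74 29.79,138.75" fill="none" stroke="#ff0000"/>
  <polyline points="66.62,45.61 207.69,119.72" fill="none" stroke="#ff0000"/>
</svg>

y_svg = 240.23 − y_m.

[1] S194→`#0000ff` (engrave); closed run; points: 56.51,32.12 145.32,32.12 145.32,71.36 56.51,71.36

[2] S194→`#0000ff` (engrave); closed run; points: 32.37,62.28 20.86,113.88 83.25,71.02 210.94,188.59 72.74,172.25

[3] S830→`#ff0000` (cut); closed run; points: 91.32,85.09 146.49,216.36 13.74,16.18 44.82,120.04 124.39,171.74 29.79,138.75

[4] S830→`#ff0000` (cut); open run; points: 66.62,45.61 207.69,119.72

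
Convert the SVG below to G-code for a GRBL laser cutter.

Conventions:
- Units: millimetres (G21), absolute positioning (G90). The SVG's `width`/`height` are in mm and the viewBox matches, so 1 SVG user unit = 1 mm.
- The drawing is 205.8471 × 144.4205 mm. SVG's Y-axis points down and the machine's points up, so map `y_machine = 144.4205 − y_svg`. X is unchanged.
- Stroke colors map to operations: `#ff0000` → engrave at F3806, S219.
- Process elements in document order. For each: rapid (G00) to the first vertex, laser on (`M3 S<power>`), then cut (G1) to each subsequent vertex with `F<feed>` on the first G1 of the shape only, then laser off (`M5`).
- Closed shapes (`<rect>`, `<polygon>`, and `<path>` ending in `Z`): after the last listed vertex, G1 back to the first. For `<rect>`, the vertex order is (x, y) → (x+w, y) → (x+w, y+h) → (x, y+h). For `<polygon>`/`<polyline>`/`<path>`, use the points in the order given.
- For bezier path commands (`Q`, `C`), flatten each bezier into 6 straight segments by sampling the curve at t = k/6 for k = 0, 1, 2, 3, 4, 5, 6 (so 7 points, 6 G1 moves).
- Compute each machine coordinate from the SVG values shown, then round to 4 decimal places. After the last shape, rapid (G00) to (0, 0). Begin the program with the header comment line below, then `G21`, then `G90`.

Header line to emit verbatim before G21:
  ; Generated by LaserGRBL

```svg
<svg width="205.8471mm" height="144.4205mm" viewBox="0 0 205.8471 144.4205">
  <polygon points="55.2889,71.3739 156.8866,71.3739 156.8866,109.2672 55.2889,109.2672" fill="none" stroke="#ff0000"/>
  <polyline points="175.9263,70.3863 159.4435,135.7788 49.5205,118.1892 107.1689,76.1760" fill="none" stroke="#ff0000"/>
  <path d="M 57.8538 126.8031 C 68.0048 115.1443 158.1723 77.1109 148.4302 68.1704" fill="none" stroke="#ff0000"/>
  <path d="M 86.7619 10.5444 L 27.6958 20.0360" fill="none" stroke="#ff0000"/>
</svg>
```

viewBox `0 0 205.8471 144.4205` with mm width/height → 1 unit = 1 mm. Flip: y_m = 144.4205 − y_svg.

**Shape 1** — `<polygon>` rectangle, stroke `#ff0000` → engrave (S219, F3806). Machine vertices: (55.2889,73.0466) → (156.8866,73.0466) → (156.8866,35.1533) → (55.2889,35.1533) → (55.2889,73.0466). Closed: final G1 returns to the first vertex.

**Shape 2** — `<polyline>` open polyline, stroke `#ff0000` → engrave (S219, F3806). Machine vertices: (175.9263,74.0342) → (159.4435,8.6417) → (49.5205,26.2313) → (107.1689,68.2445). Open path.

**Shape 3** — `<path>` cubic bezier, stroke `#ff0000` → engrave (S219, F3806). Control points (SVG): P0=(57.8538,126.8031), P1=(68.0048,115.1443), P2=(158.1723,77.1109), P3=(148.4302,68.1704); sampled at t=k/6. Machine vertices: (57.8538,17.6174) → (68.7644,25.3879) → (88.0130,36.0134) → (110.6019,47.9531) → (131.5330,59.6663) → (145.8084,69.6122) → (148.4302,76.2501). Open path.

**Shape 4** — `<path>` line segment, stroke `#ff0000` → engrave (S219, F3806). Machine vertices: (86.7619,133.8761) → (27.6958,124.3845). Open path.

; Generated by LaserGRBL
G21
G90
G00 X55.2889 Y73.0466
M3 S219
G1 X156.8866 Y73.0466 F3806
G1 X156.8866 Y35.1533
G1 X55.2889 Y35.1533
G1 X55.2889 Y73.0466
M5
G00 X175.9263 Y74.0342
M3 S219
G1 X159.4435 Y8.6417 F3806
G1 X49.5205 Y26.2313
G1 X107.1689 Y68.2445
M5
G00 X57.8538 Y17.6174
M3 S219
G1 X68.7644 Y25.3879 F3806
G1 X88.0130 Y36.0134
G1 X110.6019 Y47.9531
G1 X131.5330 Y59.6663
G1 X145.8084 Y69.6122
G1 X148.4302 Y76.2501
M5
G00 X86.7619 Y133.8761
M3 S219
G1 X27.6958 Y124.3845 F3806
M5
G00 X0.0000 Y0.0000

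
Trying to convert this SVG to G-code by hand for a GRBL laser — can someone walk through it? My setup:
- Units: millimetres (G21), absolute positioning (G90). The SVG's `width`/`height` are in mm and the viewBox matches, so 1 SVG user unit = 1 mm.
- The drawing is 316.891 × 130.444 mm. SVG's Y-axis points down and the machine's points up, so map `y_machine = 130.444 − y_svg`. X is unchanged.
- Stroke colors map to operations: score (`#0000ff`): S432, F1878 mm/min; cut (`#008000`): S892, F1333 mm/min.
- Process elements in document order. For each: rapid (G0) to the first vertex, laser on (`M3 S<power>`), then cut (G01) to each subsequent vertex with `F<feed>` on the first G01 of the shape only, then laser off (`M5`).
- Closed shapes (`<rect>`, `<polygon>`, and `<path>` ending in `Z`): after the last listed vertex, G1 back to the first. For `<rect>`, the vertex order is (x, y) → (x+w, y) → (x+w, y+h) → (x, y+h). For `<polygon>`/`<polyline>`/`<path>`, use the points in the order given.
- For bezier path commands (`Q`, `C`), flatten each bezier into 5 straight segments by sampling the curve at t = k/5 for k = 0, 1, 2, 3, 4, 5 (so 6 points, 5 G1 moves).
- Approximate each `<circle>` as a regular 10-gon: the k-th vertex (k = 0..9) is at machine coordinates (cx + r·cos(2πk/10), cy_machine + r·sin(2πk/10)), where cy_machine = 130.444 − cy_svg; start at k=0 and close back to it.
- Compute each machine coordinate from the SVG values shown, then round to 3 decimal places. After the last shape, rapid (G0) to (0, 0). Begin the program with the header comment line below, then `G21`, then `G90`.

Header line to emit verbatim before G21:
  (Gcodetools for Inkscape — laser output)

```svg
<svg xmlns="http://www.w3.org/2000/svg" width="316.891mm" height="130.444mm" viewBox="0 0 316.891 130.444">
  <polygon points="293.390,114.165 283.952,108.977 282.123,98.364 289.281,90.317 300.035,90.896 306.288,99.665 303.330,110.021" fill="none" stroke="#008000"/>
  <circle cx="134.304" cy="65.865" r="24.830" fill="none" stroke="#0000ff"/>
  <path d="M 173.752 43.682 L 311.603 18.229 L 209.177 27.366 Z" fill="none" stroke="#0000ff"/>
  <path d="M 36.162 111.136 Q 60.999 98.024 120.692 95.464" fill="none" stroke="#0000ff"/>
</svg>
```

(Gcodetools for Inkscape — laser output)
G21
G90
G0 X293.390 Y16.279
M3 S892
G01 X283.952 Y21.467 F1333
G01 X282.123 Y32.080
G01 X289.281 Y40.127
G01 X300.035 Y39.548
G01 X306.288 Y30.779
G01 X303.330 Y20.423
G01 X293.390 Y16.279
M5
G0 X159.134 Y64.579
M3 S432
G01 X154.392 Y79.174 F1878
G01 X141.977 Y88.194
G01 X126.631 Y88.194
G01 X114.216 Y79.174
G01 X109.474 Y64.579
G01 X114.216 Y49.984
G01 X126.631 Y40.964
G01 X141.977 Y40.964
G01 X154.392 Y49.984
G01 X159.134 Y64.579
M5
G0 X173.752 Y86.762
M3 S432
G01 X311.603 Y112.215 F1878
G01 X209.177 Y103.078
G01 X173.752 Y86.762
M5
G0 X36.162 Y19.308
M3 S432
G01 X47.491 Y24.131 F1878
G01 X61.609 Y28.109
G01 X78.515 Y31.244
G01 X98.209 Y33.534
G01 X120.692 Y34.980
M5
G0 X0.000 Y0.000

viewBox `0 0 316.891 130.444` with mm width/height → 1 unit = 1 mm. Flip: y_m = 130.444 − y_svg.

**Shape 1** — `<polygon>` regular polygon, stroke `#008000` → cut (S892, F1333). Machine vertices: (293.390,16.279) → (283.952,21.467) → (282.123,32.080) → (289.281,40.127) → (300.035,39.548) → (306.288,30.779) → (303.330,20.423) → (293.390,16.279). Closed: final G1 returns to the first vertex.

**Shape 2** — `<circle>` circle, stroke `#0000ff` → score (S432, F1878). Machine vertices: (159.134,64.579) → (154.392,79.174) → (141.977,88.194) → (126.631,88.194) → (114.216,79.174) → (109.474,64.579) → (114.216,49.984) → (126.631,40.964) → (141.977,40.964) → (154.392,49.984) → (159.134,64.579). Closed: final G1 returns to the first vertex.

**Shape 3** — `<path>` closed polygon, stroke `#0000ff` → score (S432, F1878). Machine vertices: (173.752,86.762) → (311.603,112.215) → (209.177,103.078) → (173.752,86.762). Closed: final G1 returns to the first vertex.

**Shape 4** — `<path>` quadratic bezier, stroke `#0000ff` → score (S432, F1878). Control points (SVG): P0=(36.162,111.136), P1=(60.999,98.024), P2=(120.692,95.464); sampled at t=k/5. Machine vertices: (36.162,19.308) → (47.491,24.131) → (61.609,28.109) → (78.515,31.244) → (98.209,33.534) → (120.692,34.980). Open path.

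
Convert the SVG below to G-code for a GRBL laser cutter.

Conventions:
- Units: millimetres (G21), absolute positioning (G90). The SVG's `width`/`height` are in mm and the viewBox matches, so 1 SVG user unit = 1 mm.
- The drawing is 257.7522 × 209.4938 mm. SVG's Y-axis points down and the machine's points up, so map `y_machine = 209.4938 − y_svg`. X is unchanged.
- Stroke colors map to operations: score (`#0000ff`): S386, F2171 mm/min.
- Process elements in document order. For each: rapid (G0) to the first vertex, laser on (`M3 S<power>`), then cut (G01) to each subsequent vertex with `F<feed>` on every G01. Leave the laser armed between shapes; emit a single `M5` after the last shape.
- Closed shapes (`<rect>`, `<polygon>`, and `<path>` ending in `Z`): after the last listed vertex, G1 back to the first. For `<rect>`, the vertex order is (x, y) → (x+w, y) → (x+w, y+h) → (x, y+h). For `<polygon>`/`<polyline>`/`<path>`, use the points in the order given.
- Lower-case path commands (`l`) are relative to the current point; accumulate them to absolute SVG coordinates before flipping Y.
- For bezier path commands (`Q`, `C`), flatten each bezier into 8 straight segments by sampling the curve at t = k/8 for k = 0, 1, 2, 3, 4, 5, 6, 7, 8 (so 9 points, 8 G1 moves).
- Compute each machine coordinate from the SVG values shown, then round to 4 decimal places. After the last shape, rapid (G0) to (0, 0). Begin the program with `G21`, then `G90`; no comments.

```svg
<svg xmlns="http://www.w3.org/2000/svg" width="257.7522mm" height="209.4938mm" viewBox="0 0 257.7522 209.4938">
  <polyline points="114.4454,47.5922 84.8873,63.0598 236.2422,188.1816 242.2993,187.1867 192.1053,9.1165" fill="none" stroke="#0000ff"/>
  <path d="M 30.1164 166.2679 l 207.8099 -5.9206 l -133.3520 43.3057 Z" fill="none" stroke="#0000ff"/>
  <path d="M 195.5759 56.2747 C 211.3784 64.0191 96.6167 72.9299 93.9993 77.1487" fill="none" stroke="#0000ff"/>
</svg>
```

G21
G90
G0 X114.4454 Y161.9016
M3 S386
G01 X84.8873 Y146.4340 F2171
G01 X236.2422 Y21.3122 F2171
G01 X242.2993 Y22.3071 F2171
G01 X192.1053 Y200.3773 F2171
G0 X30.1164 Y43.2259
M3 S386
G01 X237.9263 Y49.1465 F2171
G01 X104.5743 Y5.8408 F2171
G01 X30.1164 Y43.2259 F2171
G0 X195.5759 Y153.2191
M3 S386
G01 X195.8557 Y150.2717 F2171
G01 X186.7393 Y147.2836 F2171
G01 X171.0710 Y144.3235 F2171
G01 X151.6951 Y141.4600 F2171
G01 X131.4557 Y138.7617 F2171
G01 X113.1971 Y136.2974 F2171
G01 X99.7635 Y134.1356 F2171
G01 X93.9993 Y132.3451 F2171
M5
G0 X0.0000 Y0.0000

1 u = 1 mm; y_m = 209.4938 − y.

[1] `<polyline>` open polyline, #0000ff→score S386 F2171: (114.4454,161.9016) → (84.8873,146.4340) → (236.2422,21.3122) → (242.2993,22.3071) → (192.1053,200.3773)

[2] `<path>` closed polygon, #0000ff→score S386 F2171: (30.1164,43.2259) → (237.9263,49.1465) → (104.5743,5.8408) → (30.1164,43.2259) (closed)

[3] `<path>` cubic bezier, #0000ff→score S386 F2171: (195.5759,153.2191) → (195.8557,150.2717) → (186.7393,147.2836) → (171.0710,144.3235) → (151.6951,141.4600) → (131.4557,138.7617) → (113.1971,136.2974) → (99.7635,134.1356) → (93.9993,132.3451)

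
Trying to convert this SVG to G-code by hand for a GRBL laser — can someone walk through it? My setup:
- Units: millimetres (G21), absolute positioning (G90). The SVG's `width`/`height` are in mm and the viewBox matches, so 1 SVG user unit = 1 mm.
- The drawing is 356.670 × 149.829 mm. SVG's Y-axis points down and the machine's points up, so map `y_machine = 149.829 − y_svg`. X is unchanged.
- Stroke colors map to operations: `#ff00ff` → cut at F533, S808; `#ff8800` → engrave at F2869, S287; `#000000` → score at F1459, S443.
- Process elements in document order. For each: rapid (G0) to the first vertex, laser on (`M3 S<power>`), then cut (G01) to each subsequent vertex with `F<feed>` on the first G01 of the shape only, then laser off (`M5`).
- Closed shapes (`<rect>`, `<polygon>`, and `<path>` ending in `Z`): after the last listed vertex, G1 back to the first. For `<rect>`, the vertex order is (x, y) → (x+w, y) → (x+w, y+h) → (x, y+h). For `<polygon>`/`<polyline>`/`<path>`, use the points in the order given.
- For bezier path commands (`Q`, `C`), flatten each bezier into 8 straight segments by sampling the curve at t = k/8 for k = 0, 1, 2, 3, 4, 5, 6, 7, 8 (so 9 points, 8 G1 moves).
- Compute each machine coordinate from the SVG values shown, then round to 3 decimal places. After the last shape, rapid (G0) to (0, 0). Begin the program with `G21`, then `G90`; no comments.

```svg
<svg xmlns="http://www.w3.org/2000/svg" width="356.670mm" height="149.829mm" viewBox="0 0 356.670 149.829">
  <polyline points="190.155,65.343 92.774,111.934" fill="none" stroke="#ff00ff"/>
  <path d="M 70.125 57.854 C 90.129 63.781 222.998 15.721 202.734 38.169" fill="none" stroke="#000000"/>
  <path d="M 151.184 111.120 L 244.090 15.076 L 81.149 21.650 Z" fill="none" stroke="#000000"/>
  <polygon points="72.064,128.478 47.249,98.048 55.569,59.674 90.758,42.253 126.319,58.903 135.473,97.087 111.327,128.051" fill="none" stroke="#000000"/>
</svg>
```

viewBox `0 0 356.670 149.829` with mm width/height → 1 unit = 1 mm. Flip: y_m = 149.829 − y_svg.

**Shape 1** — `<polyline>` line segment, stroke `#ff00ff` → cut (S808, F533). Machine vertices: (190.155,84.486) → (92.774,37.895). Open path.

**Shape 2** — `<path>` cubic bezier, stroke `#000000` → score (S443, F1459). Control points (SVG): P0=(70.125,57.854), P1=(90.129,63.781), P2=(222.998,15.721), P3=(202.734,38.169); sampled at t=k/8. Machine vertices: (70.125,91.975) → (82.398,92.040) → (102.134,95.707) → (126.217,101.518) → (151.530,108.013) → (174.955,113.734) → (193.376,117.221) → (203.674,117.016) → (202.734,111.660). Open path.

**Shape 3** — `<path>` closed polygon, stroke `#000000` → score (S443, F1459). Machine vertices: (151.184,38.709) → (244.090,134.753) → (81.149,128.179) → (151.184,38.709). Closed: final G1 returns to the first vertex.

**Shape 4** — `<polygon>` regular polygon, stroke `#000000` → score (S443, F1459). Machine vertices: (72.064,21.351) → (47.249,51.781) → (55.569,90.155) → (90.758,107.576) → (126.319,90.926) → (135.473,52.742) → (111.327,21.778) → (72.064,21.351). Closed: final G1 returns to the first vertex.

G21
G90
G0 X190.155 Y84.486
M3 S808
G01 X92.774 Y37.895 F533
M5
G0 X70.125 Y91.975
M3 S443
G01 X82.398 Y92.040 F1459
G01 X102.134 Y95.707
G01 X126.217 Y101.518
G01 X151.530 Y108.013
G01 X174.955 Y113.734
G01 X193.376 Y117.221
G01 X203.674 Y117.016
G01 X202.734 Y111.660
M5
G0 X151.184 Y38.709
M3 S443
G01 X244.090 Y134.753 F1459
G01 X81.149 Y128.179
G01 X151.184 Y38.709
M5
G0 X72.064 Y21.351
M3 S443
G01 X47.249 Y51.781 F1459
G01 X55.569 Y90.155
G01 X90.758 Y107.576
G01 X126.319 Y90.926
G01 X135.473 Y52.742
G01 X111.327 Y21.778
G01 X72.064 Y21.351
M5
G0 X0.000 Y0.000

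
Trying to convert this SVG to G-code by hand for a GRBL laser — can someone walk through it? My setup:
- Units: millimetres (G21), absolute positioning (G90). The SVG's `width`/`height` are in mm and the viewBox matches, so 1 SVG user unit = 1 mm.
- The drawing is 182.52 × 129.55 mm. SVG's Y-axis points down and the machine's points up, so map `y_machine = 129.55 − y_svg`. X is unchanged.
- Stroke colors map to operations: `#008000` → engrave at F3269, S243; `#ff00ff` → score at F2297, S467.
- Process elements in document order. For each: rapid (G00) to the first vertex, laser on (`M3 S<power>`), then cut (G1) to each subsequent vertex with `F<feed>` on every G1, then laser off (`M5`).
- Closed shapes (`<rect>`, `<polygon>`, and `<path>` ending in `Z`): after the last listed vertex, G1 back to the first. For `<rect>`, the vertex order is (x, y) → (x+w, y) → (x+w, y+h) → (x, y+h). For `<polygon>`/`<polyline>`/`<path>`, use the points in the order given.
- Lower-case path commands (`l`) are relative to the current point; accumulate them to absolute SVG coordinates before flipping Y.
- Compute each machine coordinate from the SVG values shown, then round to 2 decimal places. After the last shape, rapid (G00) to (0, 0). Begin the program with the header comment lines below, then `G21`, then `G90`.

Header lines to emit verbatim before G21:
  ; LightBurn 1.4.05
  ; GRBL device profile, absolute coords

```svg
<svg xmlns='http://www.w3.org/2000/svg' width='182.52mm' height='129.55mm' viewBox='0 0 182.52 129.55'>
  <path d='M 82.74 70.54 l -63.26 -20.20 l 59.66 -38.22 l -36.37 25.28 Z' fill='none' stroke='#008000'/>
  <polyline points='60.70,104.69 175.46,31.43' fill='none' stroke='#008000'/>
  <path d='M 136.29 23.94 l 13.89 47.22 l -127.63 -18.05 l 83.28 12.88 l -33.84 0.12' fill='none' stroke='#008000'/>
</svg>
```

viewBox `0 0 182.52 129.55` with mm width/height → 1 unit = 1 mm. Flip: y_m = 129.55 − y_svg.

**Shape 1** — `<path>` closed polygon, stroke `#008000` → engrave (S243, F3269). Machine vertices: (82.74,59.01) → (19.48,79.21) → (79.14,117.43) → (42.77,92.15) → (82.74,59.01). Closed: final G1 returns to the first vertex.

**Shape 2** — `<polyline>` line segment, stroke `#008000` → engrave (S243, F3269). Machine vertices: (60.70,24.86) → (175.46,98.12). Open path.

**Shape 3** — `<path>` open polyline, stroke `#008000` → engrave (S243, F3269). Machine vertices: (136.29,105.61) → (150.18,58.39) → (22.55,76.44) → (105.83,63.56) → (71.99,63.44). Open path.

; LightBurn 1.4.05
; GRBL device profile, absolute coords
G21
G90
G00 X82.74 Y59.01
M3 S243
G1 X19.48 Y79.21 F3269
G1 X79.14 Y117.43 F3269
G1 X42.77 Y92.15 F3269
G1 X82.74 Y59.01 F3269
M5
G00 X60.70 Y24.86
M3 S243
G1 X175.46 Y98.12 F3269
M5
G00 X136.29 Y105.61
M3 S243
G1 X150.18 Y58.39 F3269
G1 X22.55 Y76.44 F3269
G1 X105.83 Y63.56 F3269
G1 X71.99 Y63.44 F3269
M5
G00 X0.00 Y0.00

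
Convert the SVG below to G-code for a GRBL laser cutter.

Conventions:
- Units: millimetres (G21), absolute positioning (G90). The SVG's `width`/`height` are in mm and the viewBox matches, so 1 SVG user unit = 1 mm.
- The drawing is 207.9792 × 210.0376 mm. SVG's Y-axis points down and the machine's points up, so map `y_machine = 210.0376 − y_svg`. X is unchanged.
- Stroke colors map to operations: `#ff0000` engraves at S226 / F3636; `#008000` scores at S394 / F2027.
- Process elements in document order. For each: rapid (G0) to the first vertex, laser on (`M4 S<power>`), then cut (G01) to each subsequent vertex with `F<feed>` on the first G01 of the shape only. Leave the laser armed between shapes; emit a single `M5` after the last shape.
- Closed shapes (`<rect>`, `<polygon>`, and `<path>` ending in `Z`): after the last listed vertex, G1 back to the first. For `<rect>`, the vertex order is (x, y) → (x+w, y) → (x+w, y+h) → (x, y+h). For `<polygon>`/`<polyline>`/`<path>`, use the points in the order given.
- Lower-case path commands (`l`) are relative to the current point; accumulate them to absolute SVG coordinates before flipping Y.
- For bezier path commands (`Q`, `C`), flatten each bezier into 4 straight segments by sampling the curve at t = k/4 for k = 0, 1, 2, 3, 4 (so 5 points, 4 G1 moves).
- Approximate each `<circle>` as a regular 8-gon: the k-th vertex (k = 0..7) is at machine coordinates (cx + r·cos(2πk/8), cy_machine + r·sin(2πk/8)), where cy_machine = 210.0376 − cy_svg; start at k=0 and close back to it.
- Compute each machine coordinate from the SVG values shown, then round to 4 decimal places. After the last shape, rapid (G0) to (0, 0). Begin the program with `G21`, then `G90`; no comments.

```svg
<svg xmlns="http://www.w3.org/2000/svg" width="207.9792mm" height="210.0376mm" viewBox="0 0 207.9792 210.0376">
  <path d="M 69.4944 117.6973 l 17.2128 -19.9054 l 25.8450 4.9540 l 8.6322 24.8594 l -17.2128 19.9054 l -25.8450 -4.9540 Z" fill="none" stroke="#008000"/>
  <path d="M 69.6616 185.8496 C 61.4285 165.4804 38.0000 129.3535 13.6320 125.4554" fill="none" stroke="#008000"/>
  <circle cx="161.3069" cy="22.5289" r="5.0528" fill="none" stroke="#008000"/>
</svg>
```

G21
G90
G0 X69.4944 Y92.3403
M4 S394
G01 X86.7072 Y112.2457 F2027
G01 X112.5522 Y107.2917
G01 X121.1844 Y82.4323
G01 X103.9716 Y62.5269
G01 X78.1266 Y67.4809
G01 X69.4944 Y92.3403
G0 X69.6616 Y24.1880
M4 S394
G01 X60.8604 Y41.6697 F2027
G01 X47.6974 Y60.5618
G01 X31.5091 Y76.3655
G01 X13.6320 Y84.5822
G0 X166.3597 Y187.5087
M4 S394
G01 X164.8798 Y191.0816 F2027
G01 X161.3069 Y192.5615
G01 X157.7340 Y191.0816
G01 X156.2541 Y187.5087
G01 X157.7340 Y183.9358
G01 X161.3069 Y182.4559
G01 X164.8798 Y183.9358
G01 X166.3597 Y187.5087
M5
G0 X0.0000 Y0.0000

viewBox `0 0 207.9792 210.0376` with mm width/height → 1 unit = 1 mm. Flip: y_m = 210.0376 − y_svg.

**Shape 1** — `<path>` regular polygon, stroke `#008000` → score (S394, F2027). Machine vertices: (69.4944,92.3403) → (86.7072,112.2457) → (112.5522,107.2917) → (121.1844,82.4323) → (103.9716,62.5269) → (78.1266,67.4809) → (69.4944,92.3403). Closed: final G1 returns to the first vertex.

**Shape 2** — `<path>` cubic bezier, stroke `#008000` → score (S394, F2027). Control points (SVG): P0=(69.6616,185.8496), P1=(61.4285,165.4804), P2=(38.0000,129.3535), P3=(13.6320,125.4554); sampled at t=k/4. Machine vertices: (69.6616,24.1880) → (60.8604,41.6697) → (47.6974,60.5618) → (31.5091,76.3655) → (13.6320,84.5822). Open path.

**Shape 3** — `<circle>` circle, stroke `#008000` → score (S394, F2027). Machine vertices: (166.3597,187.5087) → (164.8798,191.0816) → (161.3069,192.5615) → (157.7340,191.0816) → (156.2541,187.5087) → (157.7340,183.9358) → (161.3069,182.4559) → (164.8798,183.9358) → (166.3597,187.5087). Closed: final G1 returns to the first vertex.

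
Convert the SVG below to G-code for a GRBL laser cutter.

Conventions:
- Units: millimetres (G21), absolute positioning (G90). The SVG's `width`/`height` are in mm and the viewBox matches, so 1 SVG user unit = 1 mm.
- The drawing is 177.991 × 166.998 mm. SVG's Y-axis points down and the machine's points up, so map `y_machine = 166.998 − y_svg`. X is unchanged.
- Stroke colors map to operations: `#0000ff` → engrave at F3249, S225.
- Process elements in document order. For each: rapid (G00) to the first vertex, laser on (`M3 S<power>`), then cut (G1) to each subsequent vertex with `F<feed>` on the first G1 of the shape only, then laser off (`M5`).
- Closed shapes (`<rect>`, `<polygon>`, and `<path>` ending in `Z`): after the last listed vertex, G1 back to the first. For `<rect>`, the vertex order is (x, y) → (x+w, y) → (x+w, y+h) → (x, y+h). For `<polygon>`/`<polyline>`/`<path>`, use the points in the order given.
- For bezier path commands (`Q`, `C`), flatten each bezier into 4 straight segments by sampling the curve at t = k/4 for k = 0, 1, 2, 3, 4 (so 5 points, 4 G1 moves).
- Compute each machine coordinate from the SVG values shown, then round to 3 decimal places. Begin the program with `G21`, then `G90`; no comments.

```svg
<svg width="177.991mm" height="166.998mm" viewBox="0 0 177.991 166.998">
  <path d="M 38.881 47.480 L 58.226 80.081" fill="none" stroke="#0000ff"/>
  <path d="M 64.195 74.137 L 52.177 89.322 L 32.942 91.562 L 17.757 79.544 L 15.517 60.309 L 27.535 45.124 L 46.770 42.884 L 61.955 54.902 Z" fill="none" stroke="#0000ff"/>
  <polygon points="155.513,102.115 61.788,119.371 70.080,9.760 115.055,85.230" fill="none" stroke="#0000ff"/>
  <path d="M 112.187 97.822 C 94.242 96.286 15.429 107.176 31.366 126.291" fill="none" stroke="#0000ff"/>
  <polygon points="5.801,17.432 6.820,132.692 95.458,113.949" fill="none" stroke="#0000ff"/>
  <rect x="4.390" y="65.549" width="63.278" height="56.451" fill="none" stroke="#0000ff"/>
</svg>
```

G21
G90
G00 X38.881 Y119.518
M3 S225
G1 X58.226 Y86.917 F3249
M5
G00 X64.195 Y92.861
M3 S225
G1 X52.177 Y77.676 F3249
G1 X32.942 Y75.436
G1 X17.757 Y87.454
G1 X15.517 Y106.689
G1 X27.535 Y121.874
G1 X46.770 Y124.114
G1 X61.955 Y112.096
G1 X64.195 Y92.861
M5
G00 X155.513 Y64.883
M3 S225
G1 X61.788 Y47.627 F3249
G1 X70.080 Y157.238
G1 X115.055 Y81.768
G1 X155.513 Y64.883
M5
G00 X112.187 Y69.176
M3 S225
G1 X89.747 Y68.064 F3249
G1 X59.071 Y62.686
G1 X34.747 Y53.435
G1 X31.366 Y40.707
M5
G00 X5.801 Y149.566
M3 S225
G1 X6.820 Y34.306 F3249
G1 X95.458 Y53.049
G1 X5.801 Y149.566
M5
G00 X4.390 Y101.449
M3 S225
G1 X67.668 Y101.449 F3249
G1 X67.668 Y44.998
G1 X4.390 Y44.998
G1 X4.390 Y101.449
M5

Since the viewBox matches the mm dimensions, user units are millimetres directly. The only transform is the Y-flip y_m = 166.998 − y_svg.

Shape 1 is a line segment drawn with `<path>`. Its stroke #0000ff means engrave at S225, F3249. After flipping Y the toolpath is (38.881,119.518) → (58.226,86.917).

Shape 2 is a regular polygon drawn with `<path>`. Its stroke #0000ff means engrave at S225, F3249. After flipping Y the toolpath is (64.195,92.861) → (52.177,77.676) → (32.942,75.436) → (17.757,87.454) → (15.517,106.689) → (27.535,121.874) → (46.770,124.114) → (61.955,112.096) → (64.195,92.861), returning to the start.

Shape 3 is a closed polygon drawn with `<polygon>`. Its stroke #0000ff means engrave at S225, F3249. After flipping Y the toolpath is (155.513,64.883) → (61.788,47.627) → (70.080,157.238) → (115.055,81.768) → (155.513,64.883), returning to the start.

Shape 4 is a cubic bezier drawn with `<path>`. Its stroke #0000ff means engrave at S225, F3249. After flipping Y the toolpath is (112.187,69.176) → (89.747,68.064) → (59.071,62.686) → (34.747,53.435) → (31.366,40.707).

Shape 5 is a closed polygon drawn with `<polygon>`. Its stroke #0000ff means engrave at S225, F3249. After flipping Y the toolpath is (5.801,149.566) → (6.820,34.306) → (95.458,53.049) → (5.801,149.566), returning to the start.

Shape 6 is a rectangle drawn with `<rect>`. Its stroke #0000ff means engrave at S225, F3249. After flipping Y the toolpath is (4.390,101.449) → (67.668,101.449) → (67.668,44.998) → (4.390,44.998) → (4.390,101.449), returning to the start.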